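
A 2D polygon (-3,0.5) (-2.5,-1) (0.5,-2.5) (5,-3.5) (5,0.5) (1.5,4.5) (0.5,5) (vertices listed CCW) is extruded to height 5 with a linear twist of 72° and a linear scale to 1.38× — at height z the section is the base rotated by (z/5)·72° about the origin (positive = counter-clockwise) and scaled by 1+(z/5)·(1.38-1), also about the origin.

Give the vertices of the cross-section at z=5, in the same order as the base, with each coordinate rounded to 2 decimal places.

t = z/height = 5/5 = 1
s = 1 + (scale-1)·z/height = 1 + (1.38-1)·5/5 = 1.380000
θ = twist·z/height = 72°·5/5 = 72.0000° = 1.256637 rad
cos θ = 0.309017, sin θ = 0.951057 (intermediates below are computed at full precision and shown rounded to 5 d.p.)
v1: (-3,0.5) → rotate → (-1.40258,-2.69866) → ×s → (-1.93556,-3.72415) → (-1.94,-3.72)
v2: (-2.5,-1) → rotate → (0.17851,-2.68666) → ×s → (0.24635,-3.70759) → (0.25,-3.71)
v3: (0.5,-2.5) → rotate → (2.53215,-0.29701) → ×s → (3.49437,-0.40988) → (3.49,-0.41)
v4: (5,-3.5) → rotate → (4.87378,3.67372) → ×s → (6.72582,5.06974) → (6.73,5.07)
v5: (5,0.5) → rotate → (1.06956,4.90979) → ×s → (1.47599,6.77551) → (1.48,6.78)
v6: (1.5,4.5) → rotate → (-3.81623,2.81716) → ×s → (-5.26640,3.88768) → (-5.27,3.89)
v7: (0.5,5) → rotate → (-4.60077,2.02061) → ×s → (-6.34907,2.78845) → (-6.35,2.79)

Cross-section at z=5: (-1.94,-3.72) (0.25,-3.71) (3.49,-0.41) (6.73,5.07) (1.48,6.78) (-5.27,3.89) (-6.35,2.79)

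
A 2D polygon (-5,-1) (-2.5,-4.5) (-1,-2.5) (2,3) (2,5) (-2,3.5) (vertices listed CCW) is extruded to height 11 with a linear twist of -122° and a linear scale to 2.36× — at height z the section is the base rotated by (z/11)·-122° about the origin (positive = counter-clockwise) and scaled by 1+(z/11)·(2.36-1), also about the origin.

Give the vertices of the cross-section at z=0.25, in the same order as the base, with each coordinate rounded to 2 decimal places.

Cross-section at z=0.25: (-5.20,-0.78) (-2.80,-4.51) (-1.15,-2.52) (2.21,2.99) (2.31,5.05) (-1.88,3.70)

t = z/height = 0.25/11 = 0.0227273
s = 1 + (scale-1)·z/height = 1 + (2.36-1)·0.25/11 = 1.030909
θ = twist·z/height = -122°·0.25/11 = -2.7727° = -0.048393 rad
cos θ = 0.998829, sin θ = -0.048374 (intermediates below are computed at full precision and shown rounded to 5 d.p.)
v1: (-5,-1) → rotate → (-5.04252,-0.75696) → ×s → (-5.19838,-0.78035) → (-5.20,-0.78)
v2: (-2.5,-4.5) → rotate → (-2.71476,-4.37380) → ×s → (-2.79867,-4.50899) → (-2.80,-4.51)
v3: (-1,-2.5) → rotate → (-1.11977,-2.44870) → ×s → (-1.15438,-2.52439) → (-1.15,-2.52)
v4: (2,3) → rotate → (2.14278,2.89974) → ×s → (2.20901,2.98937) → (2.21,2.99)
v5: (2,5) → rotate → (2.23953,4.89740) → ×s → (2.30875,5.04877) → (2.31,5.05)
v6: (-2,3.5) → rotate → (-1.82835,3.59265) → ×s → (-1.88486,3.70370) → (-1.88,3.70)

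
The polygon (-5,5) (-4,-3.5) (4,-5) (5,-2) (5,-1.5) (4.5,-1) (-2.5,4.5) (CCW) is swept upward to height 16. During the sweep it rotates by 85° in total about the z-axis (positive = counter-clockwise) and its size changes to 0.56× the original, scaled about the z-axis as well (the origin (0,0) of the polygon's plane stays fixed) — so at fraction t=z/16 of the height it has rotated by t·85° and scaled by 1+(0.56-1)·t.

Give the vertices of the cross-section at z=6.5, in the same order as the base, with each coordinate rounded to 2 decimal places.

Cross-section at z=6.5: (-5.71,1.06) (-1.08,-4.23) (5.03,-1.52) (4.31,0.97) (4.08,1.31) (3.51,1.42) (-3.79,1.88)

t = z/height = 6.5/16 = 0.40625
s = 1 + (scale-1)·z/height = 1 + (0.56-1)·6.5/16 = 0.821250
θ = twist·z/height = 85°·6.5/16 = 34.5313° = 0.602684 rad
cos θ = 0.823817, sin θ = 0.566856 (intermediates below are computed at full precision and shown rounded to 5 d.p.)
v1: (-5,5) → rotate → (-6.95336,1.28481) → ×s → (-5.71045,1.05515) → (-5.71,1.06)
v2: (-4,-3.5) → rotate → (-1.31127,-5.15078) → ×s → (-1.07688,-4.23008) → (-1.08,-4.23)
v3: (4,-5) → rotate → (6.12955,-1.85166) → ×s → (5.03389,-1.52068) → (5.03,-1.52)
v4: (5,-2) → rotate → (5.25280,1.18664) → ×s → (4.31386,0.97453) → (4.31,0.97)
v5: (5,-1.5) → rotate → (4.96937,1.59855) → ×s → (4.08109,1.31281) → (4.08,1.31)
v6: (4.5,-1) → rotate → (4.27403,1.72703) → ×s → (3.51005,1.41833) → (3.51,1.42)
v7: (-2.5,4.5) → rotate → (-4.61039,2.29004) → ×s → (-3.78629,1.88069) → (-3.79,1.88)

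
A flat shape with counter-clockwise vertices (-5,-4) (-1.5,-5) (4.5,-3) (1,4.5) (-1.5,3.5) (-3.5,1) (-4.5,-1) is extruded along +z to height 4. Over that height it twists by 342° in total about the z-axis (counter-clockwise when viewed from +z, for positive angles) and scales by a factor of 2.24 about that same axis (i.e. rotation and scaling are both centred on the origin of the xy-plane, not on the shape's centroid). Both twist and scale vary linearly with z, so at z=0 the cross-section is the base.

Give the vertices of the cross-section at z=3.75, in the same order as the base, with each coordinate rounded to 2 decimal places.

t = z/height = 3.75/4 = 0.9375
s = 1 + (scale-1)·z/height = 1 + (2.24-1)·3.75/4 = 2.162500
θ = twist·z/height = 342°·3.75/4 = 320.6250° = 5.595962 rad
cos θ = 0.773010, sin θ = -0.634393 (intermediates below are computed at full precision and shown rounded to 5 d.p.)
v1: (-5,-4) → rotate → (-6.40263,0.07992) → ×s → (-13.84568,0.17284) → (-13.85,0.17)
v2: (-1.5,-5) → rotate → (-4.33148,-2.91346) → ×s → (-9.36683,-6.30036) → (-9.37,-6.30)
v3: (4.5,-3) → rotate → (1.57537,-5.17380) → ×s → (3.40673,-11.18834) → (3.41,-11.19)
v4: (1,4.5) → rotate → (3.62778,2.84415) → ×s → (7.84507,6.15048) → (7.85,6.15)
v5: (-1.5,3.5) → rotate → (1.06086,3.65713) → ×s → (2.29411,7.90854) → (2.29,7.91)
v6: (-3.5,1) → rotate → (-2.07114,2.99339) → ×s → (-4.47885,6.47320) → (-4.48,6.47)
v7: (-4.5,-1) → rotate → (-4.11294,2.08176) → ×s → (-8.89423,4.50180) → (-8.89,4.50)

Cross-section at z=3.75: (-13.85,0.17) (-9.37,-6.30) (3.41,-11.19) (7.85,6.15) (2.29,7.91) (-4.48,6.47) (-8.89,4.50)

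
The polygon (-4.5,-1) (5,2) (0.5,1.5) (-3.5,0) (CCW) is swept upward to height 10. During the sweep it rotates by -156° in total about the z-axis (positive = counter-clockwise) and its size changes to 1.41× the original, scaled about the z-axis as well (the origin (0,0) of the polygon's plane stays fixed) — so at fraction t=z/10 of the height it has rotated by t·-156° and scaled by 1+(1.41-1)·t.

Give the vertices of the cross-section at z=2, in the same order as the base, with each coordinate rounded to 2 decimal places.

Cross-section at z=2: (-4.73,1.60) (5.75,-0.95) (1.30,1.11) (-3.24,1.96)

t = z/height = 2/10 = 0.2
s = 1 + (scale-1)·z/height = 1 + (1.41-1)·2/10 = 1.082000
θ = twist·z/height = -156°·2/10 = -31.2000° = -0.544543 rad
cos θ = 0.855364, sin θ = -0.518027 (intermediates below are computed at full precision and shown rounded to 5 d.p.)
v1: (-4.5,-1) → rotate → (-4.36717,1.47576) → ×s → (-4.72527,1.59677) → (-4.73,1.60)
v2: (5,2) → rotate → (5.31288,-0.87941) → ×s → (5.74853,-0.95152) → (5.75,-0.95)
v3: (0.5,1.5) → rotate → (1.20472,1.02403) → ×s → (1.30351,1.10800) → (1.30,1.11)
v4: (-3.5,0) → rotate → (-2.99377,1.81309) → ×s → (-3.23926,1.96177) → (-3.24,1.96)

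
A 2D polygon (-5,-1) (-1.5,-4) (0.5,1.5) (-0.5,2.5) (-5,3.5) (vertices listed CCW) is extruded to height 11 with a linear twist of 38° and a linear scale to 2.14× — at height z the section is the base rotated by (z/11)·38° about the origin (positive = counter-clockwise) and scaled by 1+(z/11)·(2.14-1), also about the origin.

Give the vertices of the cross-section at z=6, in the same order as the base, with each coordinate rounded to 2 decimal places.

t = z/height = 6/11 = 0.545455
s = 1 + (scale-1)·z/height = 1 + (2.14-1)·6/11 = 1.621818
θ = twist·z/height = 38°·6/11 = 20.7273° = 0.361759 rad
cos θ = 0.935276, sin θ = 0.353920 (intermediates below are computed at full precision and shown rounded to 5 d.p.)
v1: (-5,-1) → rotate → (-4.32246,-2.70488) → ×s → (-7.01024,-4.38682) → (-7.01,-4.39)
v2: (-1.5,-4) → rotate → (0.01277,-4.27198) → ×s → (0.02071,-6.92838) → (0.02,-6.93)
v3: (0.5,1.5) → rotate → (-0.06324,1.57987) → ×s → (-0.10257,2.56227) → (-0.10,2.56)
v4: (-0.5,2.5) → rotate → (-1.35244,2.16123) → ×s → (-2.19341,3.50512) → (-2.19,3.51)
v5: (-5,3.5) → rotate → (-5.91510,1.50386) → ×s → (-9.59321,2.43899) → (-9.59,2.44)

Cross-section at z=6: (-7.01,-4.39) (0.02,-6.93) (-0.10,2.56) (-2.19,3.51) (-9.59,2.44)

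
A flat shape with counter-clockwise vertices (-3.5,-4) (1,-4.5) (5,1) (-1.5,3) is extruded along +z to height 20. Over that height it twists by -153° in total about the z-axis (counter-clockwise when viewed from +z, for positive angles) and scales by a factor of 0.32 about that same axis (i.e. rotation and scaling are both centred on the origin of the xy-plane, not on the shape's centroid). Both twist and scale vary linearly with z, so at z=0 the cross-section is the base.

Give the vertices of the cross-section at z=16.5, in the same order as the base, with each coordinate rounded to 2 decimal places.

t = z/height = 16.5/20 = 0.825
s = 1 + (scale-1)·z/height = 1 + (0.32-1)·16.5/20 = 0.439000
θ = twist·z/height = -153°·16.5/20 = -126.2250° = -2.203042 rad
cos θ = -0.590958, sin θ = -0.806703 (intermediates below are computed at full precision and shown rounded to 5 d.p.)
v1: (-3.5,-4) → rotate → (-1.15846,5.18729) → ×s → (-0.50856,2.27722) → (-0.51,2.28)
v2: (1,-4.5) → rotate → (-4.22112,1.85261) → ×s → (-1.85307,0.81329) → (-1.85,0.81)
v3: (5,1) → rotate → (-2.14809,-4.62447) → ×s → (-0.94301,-2.03014) → (-0.94,-2.03)
v4: (-1.5,3) → rotate → (3.30654,-0.56282) → ×s → (1.45157,-0.24708) → (1.45,-0.25)

Cross-section at z=16.5: (-0.51,2.28) (-1.85,0.81) (-0.94,-2.03) (1.45,-0.25)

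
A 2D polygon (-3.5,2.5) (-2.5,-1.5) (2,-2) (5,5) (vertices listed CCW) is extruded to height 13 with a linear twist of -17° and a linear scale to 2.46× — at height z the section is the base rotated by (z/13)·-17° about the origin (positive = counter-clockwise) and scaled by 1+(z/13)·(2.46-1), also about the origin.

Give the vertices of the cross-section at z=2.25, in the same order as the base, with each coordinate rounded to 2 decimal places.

Cross-section at z=2.25: (-4.22,3.35) (-3.22,-1.72) (2.37,-2.63) (6.58,5.93)

t = z/height = 2.25/13 = 0.173077
s = 1 + (scale-1)·z/height = 1 + (2.46-1)·2.25/13 = 1.252692
θ = twist·z/height = -17°·2.25/13 = -2.9423° = -0.051353 rad
cos θ = 0.998682, sin θ = -0.051330 (intermediates below are computed at full precision and shown rounded to 5 d.p.)
v1: (-3.5,2.5) → rotate → (-3.36706,2.67636) → ×s → (-4.21789,3.35266) → (-4.22,3.35)
v2: (-2.5,-1.5) → rotate → (-2.57370,-1.36970) → ×s → (-3.22405,-1.71581) → (-3.22,-1.72)
v3: (2,-2) → rotate → (1.89470,-2.10002) → ×s → (2.37348,-2.63068) → (2.37,-2.63)
v4: (5,5) → rotate → (5.25006,4.73676) → ×s → (6.57671,5.93370) → (6.58,5.93)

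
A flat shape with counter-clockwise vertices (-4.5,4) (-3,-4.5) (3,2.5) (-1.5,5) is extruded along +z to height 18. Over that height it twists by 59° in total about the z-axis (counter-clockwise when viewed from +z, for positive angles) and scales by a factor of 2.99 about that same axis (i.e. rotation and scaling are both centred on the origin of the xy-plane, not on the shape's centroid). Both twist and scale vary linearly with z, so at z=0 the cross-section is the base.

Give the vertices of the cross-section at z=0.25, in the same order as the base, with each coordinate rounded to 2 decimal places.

Cross-section at z=0.25: (-4.68,4.04) (-3.02,-4.67) (3.05,2.61) (-1.61,5.12)

t = z/height = 0.25/18 = 0.0138889
s = 1 + (scale-1)·z/height = 1 + (2.99-1)·0.25/18 = 1.027639
θ = twist·z/height = 59°·0.25/18 = 0.8194° = 0.014302 rad
cos θ = 0.999898, sin θ = 0.014302 (intermediates below are computed at full precision and shown rounded to 5 d.p.)
v1: (-4.5,4) → rotate → (-4.55675,3.93523) → ×s → (-4.68269,4.04400) → (-4.68,4.04)
v2: (-3,-4.5) → rotate → (-2.93534,-4.54244) → ×s → (-3.01647,-4.66799) → (-3.02,-4.67)
v3: (3,2.5) → rotate → (2.96394,2.54265) → ×s → (3.04586,2.61292) → (3.05,2.61)
v4: (-1.5,5) → rotate → (-1.57135,4.97804) → ×s → (-1.61478,5.11562) → (-1.61,5.12)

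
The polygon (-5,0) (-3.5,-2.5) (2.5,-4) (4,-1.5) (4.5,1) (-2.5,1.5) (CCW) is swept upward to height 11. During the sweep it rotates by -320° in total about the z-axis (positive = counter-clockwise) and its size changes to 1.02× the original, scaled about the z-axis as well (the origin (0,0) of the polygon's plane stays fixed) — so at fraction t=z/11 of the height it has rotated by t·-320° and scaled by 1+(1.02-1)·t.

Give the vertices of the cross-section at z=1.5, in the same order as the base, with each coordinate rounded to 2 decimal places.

Cross-section at z=1.5: (-3.63,3.46) (-4.27,0.61) (-0.95,-4.63) (1.86,-3.86) (3.96,-2.39) (-0.78,2.82)

t = z/height = 1.5/11 = 0.136364
s = 1 + (scale-1)·z/height = 1 + (1.02-1)·1.5/11 = 1.002727
θ = twist·z/height = -320°·1.5/11 = -43.6364° = -0.761598 rad
cos θ = 0.723734, sin θ = -0.690079 (intermediates below are computed at full precision and shown rounded to 5 d.p.)
v1: (-5,0) → rotate → (-3.61867,3.45040) → ×s → (-3.62854,3.45981) → (-3.63,3.46)
v2: (-3.5,-2.5) → rotate → (-4.25827,0.60594) → ×s → (-4.26988,0.60759) → (-4.27,0.61)
v3: (2.5,-4) → rotate → (-0.95098,-4.62013) → ×s → (-0.95357,-4.63273) → (-0.95,-4.63)
v4: (4,-1.5) → rotate → (1.85982,-3.84592) → ×s → (1.86489,-3.85641) → (1.86,-3.86)
v5: (4.5,1) → rotate → (3.94688,-2.38162) → ×s → (3.95765,-2.38812) → (3.96,-2.39)
v6: (-2.5,1.5) → rotate → (-0.77422,2.81080) → ×s → (-0.77633,2.81846) → (-0.78,2.82)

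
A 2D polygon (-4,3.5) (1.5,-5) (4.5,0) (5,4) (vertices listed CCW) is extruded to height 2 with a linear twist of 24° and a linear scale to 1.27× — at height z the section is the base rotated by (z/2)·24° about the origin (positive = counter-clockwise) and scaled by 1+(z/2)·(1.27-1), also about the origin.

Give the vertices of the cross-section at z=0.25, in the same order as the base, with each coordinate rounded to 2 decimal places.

Cross-section at z=0.25: (-4.32,3.40) (1.82,-5.08) (4.65,0.24) (4.95,4.40)

t = z/height = 0.25/2 = 0.125
s = 1 + (scale-1)·z/height = 1 + (1.27-1)·0.25/2 = 1.033750
θ = twist·z/height = 24°·0.25/2 = 3.0000° = 0.052360 rad
cos θ = 0.998630, sin θ = 0.052336 (intermediates below are computed at full precision and shown rounded to 5 d.p.)
v1: (-4,3.5) → rotate → (-4.17769,3.28586) → ×s → (-4.31869,3.39676) → (-4.32,3.40)
v2: (1.5,-5) → rotate → (1.75962,-4.91464) → ×s → (1.81901,-5.08051) → (1.82,-5.08)
v3: (4.5,0) → rotate → (4.49383,0.23551) → ×s → (4.64550,0.24346) → (4.65,0.24)
v4: (5,4) → rotate → (4.78380,4.25620) → ×s → (4.94526,4.39984) → (4.95,4.40)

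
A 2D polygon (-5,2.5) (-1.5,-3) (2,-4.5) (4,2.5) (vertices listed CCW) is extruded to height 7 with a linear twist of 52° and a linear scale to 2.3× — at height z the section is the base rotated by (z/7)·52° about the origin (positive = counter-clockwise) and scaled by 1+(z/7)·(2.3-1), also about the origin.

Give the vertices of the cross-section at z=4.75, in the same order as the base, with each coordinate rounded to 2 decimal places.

Cross-section at z=4.75: (-10.40,-1.60) (0.96,-6.24) (7.97,-4.74) (3.43,8.19)

t = z/height = 4.75/7 = 0.678571
s = 1 + (scale-1)·z/height = 1 + (2.3-1)·4.75/7 = 1.882143
θ = twist·z/height = 52°·4.75/7 = 35.2857° = 0.615852 rad
cos θ = 0.816282, sin θ = 0.577654 (intermediates below are computed at full precision and shown rounded to 5 d.p.)
v1: (-5,2.5) → rotate → (-5.52554,-0.84757) → ×s → (-10.39986,-1.59524) → (-10.40,-1.60)
v2: (-1.5,-3) → rotate → (0.50854,-3.31533) → ×s → (0.95714,-6.23992) → (0.96,-6.24)
v3: (2,-4.5) → rotate → (4.23201,-2.51796) → ×s → (7.96524,-4.73916) → (7.97,-4.74)
v4: (4,2.5) → rotate → (1.82099,4.35132) → ×s → (3.42737,8.18981) → (3.43,8.19)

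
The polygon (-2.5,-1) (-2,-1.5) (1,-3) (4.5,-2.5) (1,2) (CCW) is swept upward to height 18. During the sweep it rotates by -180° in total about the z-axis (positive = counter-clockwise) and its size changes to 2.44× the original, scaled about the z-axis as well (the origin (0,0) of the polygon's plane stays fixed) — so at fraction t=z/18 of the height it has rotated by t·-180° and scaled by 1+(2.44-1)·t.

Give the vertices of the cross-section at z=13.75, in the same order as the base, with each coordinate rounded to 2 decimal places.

Cross-section at z=13.75: (2.45,5.10) (0.97,5.16) (-5.80,3.23) (-10.51,-2.51) (1.29,-4.52)

t = z/height = 13.75/18 = 0.763889
s = 1 + (scale-1)·z/height = 1 + (2.44-1)·13.75/18 = 2.100000
θ = twist·z/height = -180°·13.75/18 = -137.5000° = -2.399828 rad
cos θ = -0.737277, sin θ = -0.675590 (intermediates below are computed at full precision and shown rounded to 5 d.p.)
v1: (-2.5,-1) → rotate → (1.16760,2.42625) → ×s → (2.45197,5.09513) → (2.45,5.10)
v2: (-2,-1.5) → rotate → (0.46117,2.45710) → ×s → (0.96846,5.15990) → (0.97,5.16)
v3: (1,-3) → rotate → (-2.76405,1.53624) → ×s → (-5.80450,3.22611) → (-5.80,3.23)
v4: (4.5,-2.5) → rotate → (-5.00672,-1.19696) → ×s → (-10.51412,-2.51362) → (-10.51,-2.51)
v5: (1,2) → rotate → (0.61390,-2.15014) → ×s → (1.28920,-4.51530) → (1.29,-4.52)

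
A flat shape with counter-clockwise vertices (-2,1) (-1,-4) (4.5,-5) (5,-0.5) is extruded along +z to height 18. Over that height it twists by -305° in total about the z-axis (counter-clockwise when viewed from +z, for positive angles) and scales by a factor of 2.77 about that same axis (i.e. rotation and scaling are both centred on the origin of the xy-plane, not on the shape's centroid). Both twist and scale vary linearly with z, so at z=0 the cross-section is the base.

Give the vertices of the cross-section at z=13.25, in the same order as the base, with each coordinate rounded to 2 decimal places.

t = z/height = 13.25/18 = 0.736111
s = 1 + (scale-1)·z/height = 1 + (2.77-1)·13.25/18 = 2.302917
θ = twist·z/height = -305°·13.25/18 = -224.5139° = -3.918507 rad
cos θ = -0.713081, sin θ = 0.701082 (intermediates below are computed at full precision and shown rounded to 5 d.p.)
v1: (-2,1) → rotate → (0.72508,-2.11524) → ×s → (1.66980,-4.87123) → (1.67,-4.87)
v2: (-1,-4) → rotate → (3.51741,2.15124) → ×s → (8.10030,4.95413) → (8.10,4.95)
v3: (4.5,-5) → rotate → (0.29655,6.72027) → ×s → (0.68293,15.47623) → (0.68,15.48)
v4: (5,-0.5) → rotate → (-3.21486,3.86195) → ×s → (-7.40356,8.89375) → (-7.40,8.89)

Cross-section at z=13.25: (1.67,-4.87) (8.10,4.95) (0.68,15.48) (-7.40,8.89)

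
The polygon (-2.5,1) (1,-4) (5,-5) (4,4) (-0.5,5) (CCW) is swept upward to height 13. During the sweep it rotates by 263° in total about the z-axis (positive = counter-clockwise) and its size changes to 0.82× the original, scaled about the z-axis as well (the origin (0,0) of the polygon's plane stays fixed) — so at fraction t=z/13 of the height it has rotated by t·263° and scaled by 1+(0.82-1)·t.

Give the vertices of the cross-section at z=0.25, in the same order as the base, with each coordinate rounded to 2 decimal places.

Cross-section at z=0.25: (-2.57,0.77) (1.34,-3.88) (5.40,-4.52) (3.62,4.32) (-0.94,4.92)

t = z/height = 0.25/13 = 0.0192308
s = 1 + (scale-1)·z/height = 1 + (0.82-1)·0.25/13 = 0.996538
θ = twist·z/height = 263°·0.25/13 = 5.0577° = 0.088273 rad
cos θ = 0.996106, sin θ = 0.088159 (intermediates below are computed at full precision and shown rounded to 5 d.p.)
v1: (-2.5,1) → rotate → (-2.57842,0.77571) → ×s → (-2.56950,0.77302) → (-2.57,0.77)
v2: (1,-4) → rotate → (1.34874,-3.89627) → ×s → (1.34407,-3.88278) → (1.34,-3.88)
v3: (5,-5) → rotate → (5.42133,-4.53974) → ×s → (5.40256,-4.52402) → (5.40,-4.52)
v4: (4,4) → rotate → (3.63179,4.33706) → ×s → (3.61922,4.32205) → (3.62,4.32)
v5: (-0.5,5) → rotate → (-0.93885,4.93645) → ×s → (-0.93560,4.91937) → (-0.94,4.92)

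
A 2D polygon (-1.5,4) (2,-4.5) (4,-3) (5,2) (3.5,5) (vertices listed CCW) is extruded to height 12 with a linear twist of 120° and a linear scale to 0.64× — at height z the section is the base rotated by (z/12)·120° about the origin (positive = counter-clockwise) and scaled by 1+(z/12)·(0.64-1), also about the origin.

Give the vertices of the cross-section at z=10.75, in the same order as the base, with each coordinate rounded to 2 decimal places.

t = z/height = 10.75/12 = 0.895833
s = 1 + (scale-1)·z/height = 1 + (0.64-1)·10.75/12 = 0.677500
θ = twist·z/height = 120°·10.75/12 = 107.5000° = 1.876229 rad
cos θ = -0.300706, sin θ = 0.953717 (intermediates below are computed at full precision and shown rounded to 5 d.p.)
v1: (-1.5,4) → rotate → (-3.36381,-2.63340) → ×s → (-2.27898,-1.78413) → (-2.28,-1.78)
v2: (2,-4.5) → rotate → (3.69031,3.26061) → ×s → (2.50019,2.20906) → (2.50,2.21)
v3: (4,-3) → rotate → (1.65833,4.71699) → ×s → (1.12352,3.19576) → (1.12,3.20)
v4: (5,2) → rotate → (-3.41096,4.16717) → ×s → (-2.31093,2.82326) → (-2.31,2.82)
v5: (3.5,5) → rotate → (-5.82106,1.83448) → ×s → (-3.94376,1.24286) → (-3.94,1.24)

Cross-section at z=10.75: (-2.28,-1.78) (2.50,2.21) (1.12,3.20) (-2.31,2.82) (-3.94,1.24)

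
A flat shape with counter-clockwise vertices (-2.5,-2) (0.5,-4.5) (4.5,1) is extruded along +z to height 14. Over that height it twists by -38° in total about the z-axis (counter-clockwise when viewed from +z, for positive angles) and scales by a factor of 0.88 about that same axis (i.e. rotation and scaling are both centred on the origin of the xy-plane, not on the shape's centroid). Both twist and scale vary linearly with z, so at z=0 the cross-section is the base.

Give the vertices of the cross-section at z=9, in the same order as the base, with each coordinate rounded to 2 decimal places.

Cross-section at z=9: (-2.86,-0.73) (-1.30,-3.97) (4.16,-0.88)

t = z/height = 9/14 = 0.642857
s = 1 + (scale-1)·z/height = 1 + (0.88-1)·9/14 = 0.922857
θ = twist·z/height = -38°·9/14 = -24.4286° = -0.426359 rad
cos θ = 0.910478, sin θ = -0.413559 (intermediates below are computed at full precision and shown rounded to 5 d.p.)
v1: (-2.5,-2) → rotate → (-3.10331,-0.78706) → ×s → (-2.86391,-0.72634) → (-2.86,-0.73)
v2: (0.5,-4.5) → rotate → (-1.40577,-4.30393) → ×s → (-1.29733,-3.97191) → (-1.30,-3.97)
v3: (4.5,1) → rotate → (4.51071,-0.95054) → ×s → (4.16274,-0.87721) → (4.16,-0.88)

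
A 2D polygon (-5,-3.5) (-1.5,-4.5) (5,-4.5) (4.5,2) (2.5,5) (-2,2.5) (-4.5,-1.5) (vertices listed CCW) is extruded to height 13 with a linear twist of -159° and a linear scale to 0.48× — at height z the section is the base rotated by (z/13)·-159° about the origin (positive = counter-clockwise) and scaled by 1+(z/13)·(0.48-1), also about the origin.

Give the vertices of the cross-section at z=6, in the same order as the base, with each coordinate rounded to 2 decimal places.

Cross-section at z=6: (-3.64,2.88) (-3.60,0.11) (-2.19,-4.62) (2.43,-2.84) (4.18,-0.73) (1.39,2.00) (-2.07,2.95)

t = z/height = 6/13 = 0.461538
s = 1 + (scale-1)·z/height = 1 + (0.48-1)·6/13 = 0.760000
θ = twist·z/height = -159°·6/13 = -73.3846° = -1.280803 rad
cos θ = 0.285946, sin θ = -0.958246 (intermediates below are computed at full precision and shown rounded to 5 d.p.)
v1: (-5,-3.5) → rotate → (-4.78359,3.79042) → ×s → (-3.63553,2.88072) → (-3.64,2.88)
v2: (-1.5,-4.5) → rotate → (-4.74102,0.15061) → ×s → (-3.60318,0.11447) → (-3.60,0.11)
v3: (5,-4.5) → rotate → (-2.88238,-6.07798) → ×s → (-2.19061,-4.61927) → (-2.19,-4.62)
v4: (4.5,2) → rotate → (3.20325,-3.74021) → ×s → (2.43447,-2.84256) → (2.43,-2.84)
v5: (2.5,5) → rotate → (5.50609,-0.96589) → ×s → (4.18463,-0.73407) → (4.18,-0.73)
v6: (-2,2.5) → rotate → (1.82372,2.63136) → ×s → (1.38603,1.99983) → (1.39,2.00)
v7: (-4.5,-1.5) → rotate → (-2.72412,3.88319) → ×s → (-2.07033,2.95122) → (-2.07,2.95)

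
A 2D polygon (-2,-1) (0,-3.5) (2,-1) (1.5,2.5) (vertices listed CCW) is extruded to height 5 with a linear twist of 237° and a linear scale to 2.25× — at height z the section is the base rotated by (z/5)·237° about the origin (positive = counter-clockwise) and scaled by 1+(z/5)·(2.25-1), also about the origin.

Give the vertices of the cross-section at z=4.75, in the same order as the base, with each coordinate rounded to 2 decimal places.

Cross-section at z=4.75: (1.53,4.64) (-5.43,5.40) (-4.64,-1.56) (1.56,-6.18)

t = z/height = 4.75/5 = 0.95
s = 1 + (scale-1)·z/height = 1 + (2.25-1)·4.75/5 = 2.187500
θ = twist·z/height = 237°·4.75/5 = 225.1500° = 3.929609 rad
cos θ = -0.705253, sin θ = -0.708956 (intermediates below are computed at full precision and shown rounded to 5 d.p.)
v1: (-2,-1) → rotate → (0.70155,2.12316) → ×s → (1.53464,4.64442) → (1.53,4.64)
v2: (0,-3.5) → rotate → (-2.48134,2.46839) → ×s → (-5.42794,5.39959) → (-5.43,5.40)
v3: (2,-1) → rotate → (-2.11946,-0.71266) → ×s → (-4.63632,-1.55894) → (-4.64,-1.56)
v4: (1.5,2.5) → rotate → (0.71451,-2.82657) → ×s → (1.56299,-6.18311) → (1.56,-6.18)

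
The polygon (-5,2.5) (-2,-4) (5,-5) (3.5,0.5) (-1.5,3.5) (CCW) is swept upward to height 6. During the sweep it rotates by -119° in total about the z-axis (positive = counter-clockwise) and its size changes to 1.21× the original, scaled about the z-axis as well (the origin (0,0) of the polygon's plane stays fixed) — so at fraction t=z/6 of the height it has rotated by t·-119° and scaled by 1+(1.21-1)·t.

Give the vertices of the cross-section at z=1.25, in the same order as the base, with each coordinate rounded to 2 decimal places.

Cross-section at z=1.25: (-3.64,4.56) (-3.65,-2.91) (2.55,-6.93) (3.54,-1.06) (0.11,3.97)

t = z/height = 1.25/6 = 0.208333
s = 1 + (scale-1)·z/height = 1 + (1.21-1)·1.25/6 = 1.043750
θ = twist·z/height = -119°·1.25/6 = -24.7917° = -0.432696 rad
cos θ = 0.907838, sin θ = -0.419320 (intermediates below are computed at full precision and shown rounded to 5 d.p.)
v1: (-5,2.5) → rotate → (-3.49089,4.36620) → ×s → (-3.64362,4.55722) → (-3.64,4.56)
v2: (-2,-4) → rotate → (-3.49296,-2.79271) → ×s → (-3.64577,-2.91490) → (-3.65,-2.91)
v3: (5,-5) → rotate → (2.44259,-6.63579) → ×s → (2.54946,-6.92611) → (2.55,-6.93)
v4: (3.5,0.5) → rotate → (3.38709,-1.01370) → ×s → (3.53528,-1.05805) → (3.54,-1.06)
v5: (-1.5,3.5) → rotate → (0.10586,3.80641) → ×s → (0.11049,3.97295) → (0.11,3.97)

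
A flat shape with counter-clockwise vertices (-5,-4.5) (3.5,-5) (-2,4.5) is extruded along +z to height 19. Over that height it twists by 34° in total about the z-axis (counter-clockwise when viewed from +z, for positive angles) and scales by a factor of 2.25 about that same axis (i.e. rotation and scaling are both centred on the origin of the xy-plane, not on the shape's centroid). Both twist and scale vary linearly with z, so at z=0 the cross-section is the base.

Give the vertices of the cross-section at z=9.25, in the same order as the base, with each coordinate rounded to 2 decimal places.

t = z/height = 9.25/19 = 0.486842
s = 1 + (scale-1)·z/height = 1 + (2.25-1)·9.25/19 = 1.608553
θ = twist·z/height = 34°·9.25/19 = 16.5526° = 0.288898 rad
cos θ = 0.958558, sin θ = 0.284896 (intermediates below are computed at full precision and shown rounded to 5 d.p.)
v1: (-5,-4.5) → rotate → (-3.51076,-5.73799) → ×s → (-5.64724,-9.22986) → (-5.65,-9.23)
v2: (3.5,-5) → rotate → (4.77943,-3.79566) → ×s → (7.68797,-6.10551) → (7.69,-6.11)
v3: (-2,4.5) → rotate → (-3.19915,3.74372) → ×s → (-5.14600,6.02197) → (-5.15,6.02)

Cross-section at z=9.25: (-5.65,-9.23) (7.69,-6.11) (-5.15,6.02)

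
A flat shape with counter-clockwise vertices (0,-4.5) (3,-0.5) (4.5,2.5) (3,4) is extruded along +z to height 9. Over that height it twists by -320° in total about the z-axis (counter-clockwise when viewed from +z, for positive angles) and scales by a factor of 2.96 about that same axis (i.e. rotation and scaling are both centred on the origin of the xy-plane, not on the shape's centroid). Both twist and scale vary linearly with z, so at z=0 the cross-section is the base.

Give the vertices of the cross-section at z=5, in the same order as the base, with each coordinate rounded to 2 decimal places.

t = z/height = 5/9 = 0.555556
s = 1 + (scale-1)·z/height = 1 + (2.96-1)·5/9 = 2.088889
θ = twist·z/height = -320°·5/9 = -177.7778° = -3.102808 rad
cos θ = -0.999248, sin θ = -0.038775 (intermediates below are computed at full precision and shown rounded to 5 d.p.)
v1: (0,-4.5) → rotate → (-0.17449,4.49662) → ×s → (-0.36449,9.39293) → (-0.36,9.39)
v2: (3,-0.5) → rotate → (-3.01713,0.38330) → ×s → (-6.30245,0.80067) → (-6.30,0.80)
v3: (4.5,2.5) → rotate → (-4.39968,-2.67261) → ×s → (-9.19044,-5.58278) → (-9.19,-5.58)
v4: (3,4) → rotate → (-2.84264,-4.11332) → ×s → (-5.93796,-8.59226) → (-5.94,-8.59)

Cross-section at z=5: (-0.36,9.39) (-6.30,0.80) (-9.19,-5.58) (-5.94,-8.59)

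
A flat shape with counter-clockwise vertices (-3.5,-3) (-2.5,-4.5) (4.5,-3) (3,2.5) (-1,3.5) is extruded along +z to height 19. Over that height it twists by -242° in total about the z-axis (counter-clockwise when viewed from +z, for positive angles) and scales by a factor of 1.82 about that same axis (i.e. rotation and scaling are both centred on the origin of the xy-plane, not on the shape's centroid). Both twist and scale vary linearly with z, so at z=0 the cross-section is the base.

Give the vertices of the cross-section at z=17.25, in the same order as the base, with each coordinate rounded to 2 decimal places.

t = z/height = 17.25/19 = 0.907895
s = 1 + (scale-1)·z/height = 1 + (1.82-1)·17.25/19 = 1.744474
θ = twist·z/height = -242°·17.25/19 = -219.7105° = -3.834672 rad
cos θ = -0.769282, sin θ = 0.638909 (intermediates below are computed at full precision and shown rounded to 5 d.p.)
v1: (-3.5,-3) → rotate → (4.60922,0.07166) → ×s → (8.04065,0.12502) → (8.04,0.13)
v2: (-2.5,-4.5) → rotate → (4.79830,1.86450) → ×s → (8.37050,3.25257) → (8.37,3.25)
v3: (4.5,-3) → rotate → (-1.54504,5.18294) → ×s → (-2.69529,9.04150) → (-2.70,9.04)
v4: (3,2.5) → rotate → (-3.90512,-0.00648) → ×s → (-6.81238,-0.01130) → (-6.81,-0.01)
v5: (-1,3.5) → rotate → (-1.46690,-3.33140) → ×s → (-2.55897,-5.81153) → (-2.56,-5.81)

Cross-section at z=17.25: (8.04,0.13) (8.37,3.25) (-2.70,9.04) (-6.81,-0.01) (-2.56,-5.81)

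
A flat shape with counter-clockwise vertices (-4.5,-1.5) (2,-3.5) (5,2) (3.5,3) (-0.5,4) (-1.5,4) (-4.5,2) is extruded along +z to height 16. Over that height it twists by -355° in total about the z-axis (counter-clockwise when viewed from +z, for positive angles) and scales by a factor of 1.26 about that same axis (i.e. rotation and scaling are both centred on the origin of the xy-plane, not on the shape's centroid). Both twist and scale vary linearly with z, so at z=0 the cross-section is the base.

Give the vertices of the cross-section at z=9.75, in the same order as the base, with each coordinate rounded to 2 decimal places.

t = z/height = 9.75/16 = 0.609375
s = 1 + (scale-1)·z/height = 1 + (1.26-1)·9.75/16 = 1.158438
θ = twist·z/height = -355°·9.75/16 = -216.3281° = -3.775638 rad
cos θ = -0.805638, sin θ = 0.592409 (intermediates below are computed at full precision and shown rounded to 5 d.p.)
v1: (-4.5,-1.5) → rotate → (4.51398,-1.45738) → ×s → (5.22917,-1.68829) → (5.23,-1.69)
v2: (2,-3.5) → rotate → (0.46216,4.00455) → ×s → (0.53538,4.63902) → (0.54,4.64)
v3: (5,2) → rotate → (-5.21301,1.35077) → ×s → (-6.03894,1.56478) → (-6.04,1.56)
v4: (3.5,3) → rotate → (-4.59696,-0.34348) → ×s → (-5.32529,-0.39790) → (-5.33,-0.40)
v5: (-0.5,4) → rotate → (-1.96682,-3.51875) → ×s → (-2.27843,-4.07626) → (-2.28,-4.08)
v6: (-1.5,4) → rotate → (-1.16118,-4.11116) → ×s → (-1.34515,-4.76253) → (-1.35,-4.76)
v7: (-4.5,2) → rotate → (2.44055,-4.27711) → ×s → (2.82723,-4.95477) → (2.83,-4.95)

Cross-section at z=9.75: (5.23,-1.69) (0.54,4.64) (-6.04,1.56) (-5.33,-0.40) (-2.28,-4.08) (-1.35,-4.76) (2.83,-4.95)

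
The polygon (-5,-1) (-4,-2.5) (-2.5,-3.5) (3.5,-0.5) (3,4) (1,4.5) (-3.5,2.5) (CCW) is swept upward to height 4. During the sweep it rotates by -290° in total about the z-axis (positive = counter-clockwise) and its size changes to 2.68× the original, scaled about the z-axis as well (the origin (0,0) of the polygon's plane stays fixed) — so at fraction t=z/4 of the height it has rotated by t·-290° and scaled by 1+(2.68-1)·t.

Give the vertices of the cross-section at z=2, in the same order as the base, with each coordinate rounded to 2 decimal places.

t = z/height = 2/4 = 0.5
s = 1 + (scale-1)·z/height = 1 + (2.68-1)·2/4 = 1.840000
θ = twist·z/height = -290°·2/4 = -145.0000° = -2.530727 rad
cos θ = -0.819152, sin θ = -0.573576 (intermediates below are computed at full precision and shown rounded to 5 d.p.)
v1: (-5,-1) → rotate → (3.52218,3.68703) → ×s → (6.48082,6.78414) → (6.48,6.78)
v2: (-4,-2.5) → rotate → (1.84267,4.34219) → ×s → (3.39051,7.98962) → (3.39,7.99)
v3: (-2.5,-3.5) → rotate → (0.04036,4.30097) → ×s → (0.07427,7.91379) → (0.07,7.91)
v4: (3.5,-0.5) → rotate → (-3.15382,-1.59794) → ×s → (-5.80303,-2.94021) → (-5.80,-2.94)
v5: (3,4) → rotate → (-0.16315,-4.99734) → ×s → (-0.30020,-9.19510) → (-0.30,-9.20)
v6: (1,4.5) → rotate → (1.76194,-4.25976) → ×s → (3.24197,-7.83796) → (3.24,-7.84)
v7: (-3.5,2.5) → rotate → (4.30097,-0.04036) → ×s → (7.91379,-0.07427) → (7.91,-0.07)

Cross-section at z=2: (6.48,6.78) (3.39,7.99) (0.07,7.91) (-5.80,-2.94) (-0.30,-9.20) (3.24,-7.84) (7.91,-0.07)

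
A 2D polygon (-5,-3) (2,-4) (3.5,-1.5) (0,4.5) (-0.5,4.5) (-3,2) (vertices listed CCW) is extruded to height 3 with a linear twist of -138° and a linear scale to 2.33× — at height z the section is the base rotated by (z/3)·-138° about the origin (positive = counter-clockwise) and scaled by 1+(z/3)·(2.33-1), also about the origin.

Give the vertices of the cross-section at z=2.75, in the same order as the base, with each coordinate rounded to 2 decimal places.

t = z/height = 2.75/3 = 0.916667
s = 1 + (scale-1)·z/height = 1 + (2.33-1)·2.75/3 = 2.219167
θ = twist·z/height = -138°·2.75/3 = -126.5000° = -2.207842 rad
cos θ = -0.594823, sin θ = -0.803857 (intermediates below are computed at full precision and shown rounded to 5 d.p.)
v1: (-5,-3) → rotate → (0.56254,5.80375) → ×s → (1.24838,12.87949) → (1.25,12.88)
v2: (2,-4) → rotate → (-4.40507,0.77158) → ×s → (-9.77559,1.71226) → (-9.78,1.71)
v3: (3.5,-1.5) → rotate → (-3.28767,-1.92126) → ×s → (-7.29588,-4.26361) → (-7.30,-4.26)
v4: (0,4.5) → rotate → (3.61736,-2.67670) → ×s → (8.02752,-5.94005) → (8.03,-5.94)
v5: (-0.5,4.5) → rotate → (3.91477,-2.27477) → ×s → (8.68752,-5.04810) → (8.69,-5.05)
v6: (-3,2) → rotate → (3.39218,1.22193) → ×s → (7.52782,2.71166) → (7.53,2.71)

Cross-section at z=2.75: (1.25,12.88) (-9.78,1.71) (-7.30,-4.26) (8.03,-5.94) (8.69,-5.05) (7.53,2.71)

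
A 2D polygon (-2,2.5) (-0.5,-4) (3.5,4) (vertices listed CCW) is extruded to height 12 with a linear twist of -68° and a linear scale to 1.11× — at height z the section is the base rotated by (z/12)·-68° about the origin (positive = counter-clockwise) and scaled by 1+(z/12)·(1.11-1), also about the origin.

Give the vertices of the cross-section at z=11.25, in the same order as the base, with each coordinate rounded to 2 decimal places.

Cross-section at z=11.25: (1.50,3.20) (-4.20,-1.46) (5.67,-1.51)

t = z/height = 11.25/12 = 0.9375
s = 1 + (scale-1)·z/height = 1 + (1.11-1)·11.25/12 = 1.103125
θ = twist·z/height = -68°·11.25/12 = -63.7500° = -1.112647 rad
cos θ = 0.442289, sin θ = -0.896873 (intermediates below are computed at full precision and shown rounded to 5 d.p.)
v1: (-2,2.5) → rotate → (1.35760,2.89947) → ×s → (1.49761,3.19847) → (1.50,3.20)
v2: (-0.5,-4) → rotate → (-3.80864,-1.32072) → ×s → (-4.20140,-1.45692) → (-4.20,-1.46)
v3: (3.5,4) → rotate → (5.13550,-1.36990) → ×s → (5.66510,-1.51117) → (5.67,-1.51)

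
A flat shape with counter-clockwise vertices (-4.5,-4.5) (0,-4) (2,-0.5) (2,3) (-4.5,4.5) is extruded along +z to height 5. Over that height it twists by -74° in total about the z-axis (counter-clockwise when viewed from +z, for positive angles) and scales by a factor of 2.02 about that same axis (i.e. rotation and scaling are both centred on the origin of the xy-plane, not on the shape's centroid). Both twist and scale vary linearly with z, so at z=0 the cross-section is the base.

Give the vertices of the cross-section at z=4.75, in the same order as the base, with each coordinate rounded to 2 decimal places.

Cross-section at z=4.75: (-11.33,5.36) (-7.42,-2.65) (0.40,-4.04) (6.89,-1.72) (5.36,11.33)

t = z/height = 4.75/5 = 0.95
s = 1 + (scale-1)·z/height = 1 + (2.02-1)·4.75/5 = 1.969000
θ = twist·z/height = -74°·4.75/5 = -70.3000° = -1.226966 rad
cos θ = 0.337095, sin θ = -0.941471 (intermediates below are computed at full precision and shown rounded to 5 d.p.)
v1: (-4.5,-4.5) → rotate → (-5.75355,2.71969) → ×s → (-11.32873,5.35507) → (-11.33,5.36)
v2: (0,-4) → rotate → (-3.76588,-1.34838) → ×s → (-7.41502,-2.65496) → (-7.42,-2.65)
v3: (2,-0.5) → rotate → (0.20346,-2.05149) → ×s → (0.40060,-4.03938) → (0.40,-4.04)
v4: (2,3) → rotate → (3.49860,-0.87166) → ×s → (6.88875,-1.71629) → (6.89,-1.72)
v5: (-4.5,4.5) → rotate → (2.71969,5.75355) → ×s → (5.35507,11.32873) → (5.36,11.33)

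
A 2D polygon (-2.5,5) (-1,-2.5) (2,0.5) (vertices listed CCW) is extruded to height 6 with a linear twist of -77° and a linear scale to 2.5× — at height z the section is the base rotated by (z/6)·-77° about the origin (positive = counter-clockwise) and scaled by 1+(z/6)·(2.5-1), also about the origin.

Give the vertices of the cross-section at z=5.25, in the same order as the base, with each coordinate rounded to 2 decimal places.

Cross-section at z=5.25: (8.45,9.78) (-6.23,-0.09) (2.85,-3.82)

t = z/height = 5.25/6 = 0.875
s = 1 + (scale-1)·z/height = 1 + (2.5-1)·5.25/6 = 2.312500
θ = twist·z/height = -77°·5.25/6 = -67.3750° = -1.175916 rad
cos θ = 0.384698, sin θ = -0.923042 (intermediates below are computed at full precision and shown rounded to 5 d.p.)
v1: (-2.5,5) → rotate → (3.65347,4.23110) → ×s → (8.44864,9.78441) → (8.45,9.78)
v2: (-1,-2.5) → rotate → (-2.69230,-0.03870) → ×s → (-6.22595,-0.08950) → (-6.23,-0.09)
v3: (2,0.5) → rotate → (1.23092,-1.65374) → ×s → (2.84650,-3.82426) → (2.85,-3.82)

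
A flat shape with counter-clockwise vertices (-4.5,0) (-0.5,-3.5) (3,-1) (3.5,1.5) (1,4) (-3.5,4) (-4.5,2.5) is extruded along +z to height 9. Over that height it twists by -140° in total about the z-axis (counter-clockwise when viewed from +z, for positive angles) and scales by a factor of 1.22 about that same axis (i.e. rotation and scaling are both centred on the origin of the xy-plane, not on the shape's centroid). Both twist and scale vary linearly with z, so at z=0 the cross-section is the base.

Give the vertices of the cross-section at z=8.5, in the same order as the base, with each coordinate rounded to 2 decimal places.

Cross-section at z=8.5: (3.65,4.02) (-2.72,3.29) (-3.33,-1.87) (-1.50,-4.35) (2.77,-4.14) (6.42,-0.12) (5.89,2.00)

t = z/height = 8.5/9 = 0.944444
s = 1 + (scale-1)·z/height = 1 + (1.22-1)·8.5/9 = 1.207778
θ = twist·z/height = -140°·8.5/9 = -132.2222° = -2.307713 rad
cos θ = -0.672008, sin θ = -0.740544 (intermediates below are computed at full precision and shown rounded to 5 d.p.)
v1: (-4.5,0) → rotate → (3.02404,3.33245) → ×s → (3.65236,4.02486) → (3.65,4.02)
v2: (-0.5,-3.5) → rotate → (-2.25590,2.72230) → ×s → (-2.72463,3.28793) → (-2.72,3.29)
v3: (3,-1) → rotate → (-2.75657,-1.54962) → ×s → (-3.32932,-1.87160) → (-3.33,-1.87)
v4: (3.5,1.5) → rotate → (-1.24121,-3.59992) → ×s → (-1.49911,-4.34790) → (-1.50,-4.35)
v5: (1,4) → rotate → (2.29017,-3.42858) → ×s → (2.76601,-4.14096) → (2.77,-4.14)
v6: (-3.5,4) → rotate → (5.31420,-0.09613) → ×s → (6.41838,-0.11610) → (6.42,-0.12)
v7: (-4.5,2.5) → rotate → (4.87540,1.65243) → ×s → (5.88839,1.99577) → (5.89,2.00)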